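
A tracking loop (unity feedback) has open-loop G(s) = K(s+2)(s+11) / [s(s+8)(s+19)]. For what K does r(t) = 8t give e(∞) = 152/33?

System type = 1 (one pole at s=0).
K_v = lim_{s→0} s·G(s) = K·2·11 / (8·19) = (11/76)·K.
e_ss = 8/K_v = 152/33 ⇒ K_v = 33/19 ⇒ K = (33/19)/(11/76) = 12.

12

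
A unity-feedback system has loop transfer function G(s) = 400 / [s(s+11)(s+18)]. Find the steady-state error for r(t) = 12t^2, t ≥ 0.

infinity

One free integrator in G(s): this is a type 1 system.
K_a = lim_{s→0} s^2·G(s) = 0; the steady-state error to this parabolic input grows without bound.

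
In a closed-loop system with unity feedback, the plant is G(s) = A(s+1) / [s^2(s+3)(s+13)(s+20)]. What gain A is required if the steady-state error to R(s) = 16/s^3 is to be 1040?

12

Two free integrators in G(s): this is a type 2 system.
K_a = lim_{s→0} s^2·G(s) = A·1 / (3·13·20) = (1/780)·A.
e_ss = 16/K_a = 1040 ⇒ K_a = 1/65 ⇒ A = (1/65)/(1/780) = 12.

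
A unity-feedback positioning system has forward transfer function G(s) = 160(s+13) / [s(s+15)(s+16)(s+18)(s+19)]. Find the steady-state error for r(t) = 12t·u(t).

6156/13

One free integrator in G(s): this is a type 1 system.
K_v = lim_{s→0} s·G(s) = 160·13 / (15·16·18·19) = 13/513.
e_ss = 12/K_v = 12/(13/513) = 6156/13.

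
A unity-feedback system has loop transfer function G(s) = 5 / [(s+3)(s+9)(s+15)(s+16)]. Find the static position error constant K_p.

No free integrators in G(s): this is a type 0 system.
K_p = lim_{s→0} G(s) = 5 / (3·9·15·16) = 1/1296.

1/1296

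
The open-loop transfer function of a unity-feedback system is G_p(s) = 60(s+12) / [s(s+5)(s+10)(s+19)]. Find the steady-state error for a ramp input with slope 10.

475/36

G_p(s) has one factor of s in the denominator, so the system is type 1.
K_v = lim_{s→0} s·G_p(s) = 60·12 / (5·10·19) = 72/95.
e_ss = 10/K_v = 10/(72/95) = 475/36.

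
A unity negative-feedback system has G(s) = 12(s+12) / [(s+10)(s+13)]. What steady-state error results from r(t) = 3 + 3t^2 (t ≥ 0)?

The open loop has no poles at the origin → type 0 system. Taking each input component in turn:
  • 3: e_ss = 3/(1+K_p) with K_p=72/65 → 195/137.
  • 3t^2: a type-0 system cannot track it, e_ss → ∞.
The unbounded component dominates.

infinity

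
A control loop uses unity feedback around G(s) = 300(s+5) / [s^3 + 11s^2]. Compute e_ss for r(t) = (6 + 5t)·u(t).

The denominator has no term below 11s^2 — 2 poles at s=0, type 2. By superposition:
  • 6: tracked with zero error.
  • 5t: tracked with zero error.
Total e_ss = 0.

0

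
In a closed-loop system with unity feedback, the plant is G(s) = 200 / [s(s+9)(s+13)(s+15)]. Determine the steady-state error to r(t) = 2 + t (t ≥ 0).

8.775

One free integrator in G(s): this is a type 1 system. Taking each input component in turn:
  • 2: tracked with zero error.
  • t: e_ss = 1/K_v with K_v=40/351 → 8.775.
Total e_ss = 8.775.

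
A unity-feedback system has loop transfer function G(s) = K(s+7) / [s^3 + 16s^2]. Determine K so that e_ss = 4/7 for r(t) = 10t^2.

80

Factoring s^2 from the denominator leaves a polynomial with constant term 16, so the system is type 2.
K_a = lim_{s→0} s^2·G(s) = K·7 / 16 = 0.4375·K.
e_ss = 20/K_a = 4/7 ⇒ K_a = 35 ⇒ K = 35/0.4375 = 80.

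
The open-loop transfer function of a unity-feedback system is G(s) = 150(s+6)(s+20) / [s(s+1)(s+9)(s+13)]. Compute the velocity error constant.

2000/13

One free integrator in G(s): this is a type 1 system.
K_v = lim_{s→0} s·G(s) = 150·6·20 / (1·9·13) = 2000/13.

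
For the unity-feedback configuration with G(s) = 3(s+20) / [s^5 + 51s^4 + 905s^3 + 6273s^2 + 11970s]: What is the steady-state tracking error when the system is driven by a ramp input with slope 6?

1197

Lowest-order denominator term is 11970s, so the open loop has 1 pole at the origin → type 1 system.
K_v = lim_{s→0} s·G(s) = 3·20 / 11970 = 2/399.
e_ss = 6/K_v = 6/(2/399) = 1197.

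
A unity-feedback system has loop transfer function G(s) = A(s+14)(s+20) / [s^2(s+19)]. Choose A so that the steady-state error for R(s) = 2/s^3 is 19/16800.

120

System type = 2 (two poles at s=0).
K_a = lim_{s→0} s^2·G(s) = A·14·20 / (19) = (280/19)·A.
e_ss = 2/K_a = 19/16800 ⇒ K_a = 33600/19 ⇒ A = (33600/19)/(280/19) = 120.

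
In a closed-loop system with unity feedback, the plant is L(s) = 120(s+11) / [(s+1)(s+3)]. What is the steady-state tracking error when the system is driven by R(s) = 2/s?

2/441

System type = 0 (no poles at s=0).
K_p = lim_{s→0} L(s) = 120·11 / (1·3) = 440.
e_ss = 2/(1 + K_p) = 2/441.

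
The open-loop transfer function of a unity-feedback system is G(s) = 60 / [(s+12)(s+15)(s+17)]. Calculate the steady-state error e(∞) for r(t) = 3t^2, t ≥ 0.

No free integrators in G(s): this is a type 0 system.
For a type-0 system K_a = 0, so e_ss to a parabolic input is unbounded.

infinity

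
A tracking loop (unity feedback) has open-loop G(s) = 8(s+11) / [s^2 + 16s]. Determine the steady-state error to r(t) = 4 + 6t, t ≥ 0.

Lowest-order denominator term is 16s, so the open loop has 1 pole at the origin → type 1 system. Treating each term separately:
  • 4: tracked with zero error.
  • 6t: e_ss = 6/K_v with K_v=5.5 → 12/11.
Total e_ss = 12/11.

12/11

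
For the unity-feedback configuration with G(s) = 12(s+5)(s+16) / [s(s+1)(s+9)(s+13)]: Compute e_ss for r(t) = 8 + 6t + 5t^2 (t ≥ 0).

The open loop has one pole at the origin → type 1 system. Treating each term separately:
  • 8: tracked with zero error.
  • 6t: e_ss = 6/K_v with K_v=320/39 → 117/160.
  • 5t^2: a type-1 system cannot track it, e_ss → ∞.
The unbounded component dominates.

infinity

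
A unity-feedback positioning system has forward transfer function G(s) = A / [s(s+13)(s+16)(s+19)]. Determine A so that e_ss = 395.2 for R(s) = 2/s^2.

G(s) has one factor of s in the denominator, so the system is type 1.
K_v = lim_{s→0} s·G(s) = A / (13·16·19) = (1/3952)·A.
e_ss = 2/K_v = 395.2 ⇒ K_v = 5/988 ⇒ A = (5/988)/(1/3952) = 20.

20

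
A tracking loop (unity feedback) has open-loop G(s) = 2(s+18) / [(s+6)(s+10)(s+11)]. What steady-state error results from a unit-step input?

No free integrators in G(s): this is a type 0 system.
K_p = lim_{s→0} G(s) = 2·18 / (6·10·11) = 3/55.
e_ss = 1/(1 + K_p) = 1/(58/55) = 55/58.

55/58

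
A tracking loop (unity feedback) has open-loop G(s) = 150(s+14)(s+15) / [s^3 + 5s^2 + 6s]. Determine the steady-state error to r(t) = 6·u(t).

0

Factoring s from the denominator leaves a polynomial with constant term 6, so the system is type 1.
A type-1 system has K_p = ∞, so it tracks a step input with zero steady-state error.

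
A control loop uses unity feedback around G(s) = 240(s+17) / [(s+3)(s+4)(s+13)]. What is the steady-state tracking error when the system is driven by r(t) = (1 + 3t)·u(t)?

infinity

System type = 0 (no poles at s=0). Taking each input component in turn:
  • 1: e_ss = 1/(1+K_p) with K_p=340/13 → 13/353.
  • 3t: a type-0 system cannot track it, e_ss → ∞.
The unbounded component dominates.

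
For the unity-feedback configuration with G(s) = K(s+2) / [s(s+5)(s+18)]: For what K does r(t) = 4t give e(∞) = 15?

G(s) has one factor of s in the denominator, so the system is type 1.
K_v = lim_{s→0} s·G(s) = K·2 / (5·18) = (1/45)·K.
e_ss = 4/K_v = 15 ⇒ K_v = 4/15 ⇒ K = (4/15)/(1/45) = 12.

12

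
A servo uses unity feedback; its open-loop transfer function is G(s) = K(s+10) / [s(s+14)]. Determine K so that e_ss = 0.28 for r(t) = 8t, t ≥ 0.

40

One free integrator in G(s): this is a type 1 system.
K_v = lim_{s→0} s·G(s) = K·10 / (14) = (5/7)·K.
e_ss = 8/K_v = 0.28 ⇒ K_v = 200/7 ⇒ K = (200/7)/(5/7) = 40.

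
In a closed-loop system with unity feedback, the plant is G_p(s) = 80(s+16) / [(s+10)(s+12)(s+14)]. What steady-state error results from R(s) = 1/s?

21/37

No free integrators in G_p(s): this is a type 0 system.
K_p = lim_{s→0} G_p(s) = 80·16 / (10·12·14) = 16/21.
e_ss = 1/(1 + K_p) = 1/(37/21) = 21/37.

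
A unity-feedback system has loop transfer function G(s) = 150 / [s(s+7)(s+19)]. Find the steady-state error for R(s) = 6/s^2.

G(s) has one factor of s in the denominator, so the system is type 1.
K_v = lim_{s→0} s·G(s) = 150 / (7·19) = 150/133.
e_ss = 6/K_v = 6/(150/133) = 5.32.

5.32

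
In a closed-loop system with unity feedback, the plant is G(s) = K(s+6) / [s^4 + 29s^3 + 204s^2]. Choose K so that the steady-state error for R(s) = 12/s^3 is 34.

12

Factoring s^2 from the denominator leaves a polynomial with constant term 204, so the system is type 2.
K_a = lim_{s→0} s^2·G(s) = K·6 / 204 = (1/34)·K.
e_ss = 12/K_a = 34 ⇒ K_a = 6/17 ⇒ K = (6/17)/(1/34) = 12.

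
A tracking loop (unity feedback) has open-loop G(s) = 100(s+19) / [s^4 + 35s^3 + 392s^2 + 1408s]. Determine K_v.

Factoring s from the denominator leaves a polynomial with constant term 1408, so the system is type 1.
K_v = lim_{s→0} s·G(s) = 100·19 / 1408 = 475/352.

475/352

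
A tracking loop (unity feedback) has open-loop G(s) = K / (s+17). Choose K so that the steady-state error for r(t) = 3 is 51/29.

No free integrators in G(s): this is a type 0 system.
K_p = lim_{s→0} G(s) = K / (17) = (1/17)·K.
e_ss = 3/(1 + K_p) = 51/29 ⇒ 1 + (1/17)·K = 29/17 ⇒ K = 12.

12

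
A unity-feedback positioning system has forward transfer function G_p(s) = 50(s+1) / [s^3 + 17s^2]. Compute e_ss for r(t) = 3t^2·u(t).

Factoring s^2 from the denominator leaves a polynomial with constant term 17, so the system is type 2.
K_a = lim_{s→0} s^2·G_p(s) = 50·1 / 17 = 50/17.
r(t) = 3t^2 gives R(s) = 6/s^3.
e_ss = 6/K_a = 6/(50/17) = 2.04.

2.04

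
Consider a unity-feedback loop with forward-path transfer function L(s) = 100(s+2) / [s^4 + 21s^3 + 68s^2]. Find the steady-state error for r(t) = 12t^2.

8.16

Factoring s^2 from the denominator leaves a polynomial with constant term 68, so the system is type 2.
K_a = lim_{s→0} s^2·L(s) = 100·2 / 68 = 50/17.
r(t) = 12t^2 gives R(s) = 24/s^3.
e_ss = 24/K_a = 24/(50/17) = 8.16.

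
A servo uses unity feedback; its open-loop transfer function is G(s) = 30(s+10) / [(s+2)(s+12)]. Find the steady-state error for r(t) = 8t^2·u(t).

No free integrators in G(s): this is a type 0 system.
K_a = lim_{s→0} s^2·G(s) = 0; the steady-state error to this parabolic input grows without bound.

infinity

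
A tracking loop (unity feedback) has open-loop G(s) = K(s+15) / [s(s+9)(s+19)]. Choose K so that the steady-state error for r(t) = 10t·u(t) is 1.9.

The open loop has one pole at the origin → type 1 system.
K_v = lim_{s→0} s·G(s) = K·15 / (9·19) = (5/57)·K.
e_ss = 10/K_v = 1.9 ⇒ K_v = 100/19 ⇒ K = (100/19)/(5/57) = 60.

60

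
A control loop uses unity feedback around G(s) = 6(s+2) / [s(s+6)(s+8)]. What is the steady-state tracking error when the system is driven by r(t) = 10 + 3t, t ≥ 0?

The open loop has one pole at the origin → type 1 system. Treating each term separately:
  • 10: tracked with zero error.
  • 3t: e_ss = 3/K_v with K_v=0.25 → 12.
Total e_ss = 12.

12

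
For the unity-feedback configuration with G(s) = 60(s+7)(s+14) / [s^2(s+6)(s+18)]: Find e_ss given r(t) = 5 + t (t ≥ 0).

0

The open loop has two poles at the origin → type 2 system. By superposition:
  • 5: tracked with zero error.
  • t: tracked with zero error.
Total e_ss = 0.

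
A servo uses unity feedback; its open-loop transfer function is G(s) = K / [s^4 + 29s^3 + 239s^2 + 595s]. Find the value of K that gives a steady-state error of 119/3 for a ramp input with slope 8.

Factoring s from the denominator leaves a polynomial with constant term 595, so the system is type 1.
K_v = lim_{s→0} s·G(s) = K / 595 = (1/595)·K.
e_ss = 8/K_v = 119/3 ⇒ K_v = 24/119 ⇒ K = (24/119)/(1/595) = 120.

120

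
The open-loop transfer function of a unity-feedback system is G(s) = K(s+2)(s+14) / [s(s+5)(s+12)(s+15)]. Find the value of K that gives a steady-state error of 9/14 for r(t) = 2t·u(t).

100

G(s) has one factor of s in the denominator, so the system is type 1.
K_v = lim_{s→0} s·G(s) = K·2·14 / (5·12·15) = (7/225)·K.
e_ss = 2/K_v = 9/14 ⇒ K_v = 28/9 ⇒ K = (28/9)/(7/225) = 100.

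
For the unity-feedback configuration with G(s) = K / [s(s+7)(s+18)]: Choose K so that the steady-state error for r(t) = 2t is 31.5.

8

One free integrator in G(s): this is a type 1 system.
K_v = lim_{s→0} s·G(s) = K / (7·18) = (1/126)·K.
e_ss = 2/K_v = 31.5 ⇒ K_v = 4/63 ⇒ K = (4/63)/(1/126) = 8.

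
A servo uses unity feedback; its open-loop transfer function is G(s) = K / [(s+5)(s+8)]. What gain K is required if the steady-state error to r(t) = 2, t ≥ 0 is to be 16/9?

No free integrators in G(s): this is a type 0 system.
K_p = lim_{s→0} G(s) = K / (5·8) = 0.025·K.
e_ss = 2/(1 + K_p) = 16/9 ⇒ 1 + 0.025·K = 1.125 ⇒ K = 5.

5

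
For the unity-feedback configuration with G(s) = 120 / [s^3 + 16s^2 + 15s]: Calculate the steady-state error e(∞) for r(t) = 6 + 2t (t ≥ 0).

0.25

Factoring s from the denominator leaves a polynomial with constant term 15, so the system is type 1. Treating each term separately:
  • 6: tracked with zero error.
  • 2t: e_ss = 2/K_v with K_v=8 → 0.25.
Total e_ss = 0.25.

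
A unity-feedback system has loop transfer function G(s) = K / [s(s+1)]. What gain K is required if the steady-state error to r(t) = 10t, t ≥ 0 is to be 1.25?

The open loop has one pole at the origin → type 1 system.
K_v = lim_{s→0} s·G(s) = K / (1) = 1·K.
e_ss = 10/K_v = 1.25 ⇒ K_v = 8 ⇒ K = 8/1 = 8.

8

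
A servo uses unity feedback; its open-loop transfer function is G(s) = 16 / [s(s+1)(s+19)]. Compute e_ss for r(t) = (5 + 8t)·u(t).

9.5

G(s) has one factor of s in the denominator, so the system is type 1. Treating each term separately:
  • 5: tracked with zero error.
  • 8t: e_ss = 8/K_v with K_v=16/19 → 9.5.
Total e_ss = 9.5.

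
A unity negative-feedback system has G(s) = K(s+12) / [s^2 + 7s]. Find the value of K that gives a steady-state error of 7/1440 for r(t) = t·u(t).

120

Lowest-order denominator term is 7s, so the open loop has 1 pole at the origin → type 1 system.
K_v = lim_{s→0} s·G(s) = K·12 / 7 = (12/7)·K.
e_ss = 1/K_v = 7/1440 ⇒ K_v = 1440/7 ⇒ K = (1440/7)/(12/7) = 120.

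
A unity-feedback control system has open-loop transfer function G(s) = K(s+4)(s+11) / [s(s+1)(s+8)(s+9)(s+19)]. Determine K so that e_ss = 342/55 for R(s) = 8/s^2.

40

The open loop has one pole at the origin → type 1 system.
K_v = lim_{s→0} s·G(s) = K·4·11 / (1·8·9·19) = (11/342)·K.
e_ss = 8/K_v = 342/55 ⇒ K_v = 220/171 ⇒ K = (220/171)/(11/342) = 40.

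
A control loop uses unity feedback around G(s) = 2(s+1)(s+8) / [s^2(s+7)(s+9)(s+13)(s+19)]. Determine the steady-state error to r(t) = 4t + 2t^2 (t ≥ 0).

System type = 2 (two poles at s=0). Taking each input component in turn:
  • 4t: tracked with zero error.
  • 2t^2: e_ss = 4/K_a with K_a=16/15561 → 3890.25.
Total e_ss = 3890.25.

3890.25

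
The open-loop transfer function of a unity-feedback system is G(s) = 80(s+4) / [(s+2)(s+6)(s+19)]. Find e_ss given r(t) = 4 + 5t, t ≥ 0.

infinity

System type = 0 (no poles at s=0). By superposition:
  • 4: e_ss = 4/(1+K_p) with K_p=80/57 → 228/137.
  • 5t: a type-0 system cannot track it, e_ss → ∞.
The unbounded component dominates.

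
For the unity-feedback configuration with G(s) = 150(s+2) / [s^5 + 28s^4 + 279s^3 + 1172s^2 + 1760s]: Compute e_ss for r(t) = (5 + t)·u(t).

88/15

Lowest-order denominator term is 1760s, so the open loop has 1 pole at the origin → type 1 system. By superposition:
  • 5: tracked with zero error.
  • t: e_ss = 1/K_v with K_v=15/88 → 88/15.
Total e_ss = 88/15.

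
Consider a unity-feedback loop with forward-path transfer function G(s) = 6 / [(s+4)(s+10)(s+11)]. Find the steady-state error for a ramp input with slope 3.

G(s) has no factors of s in the denominator, so the system is type 0.
For a type-0 system K_v = 0, so e_ss to a ramp input is unbounded.

infinity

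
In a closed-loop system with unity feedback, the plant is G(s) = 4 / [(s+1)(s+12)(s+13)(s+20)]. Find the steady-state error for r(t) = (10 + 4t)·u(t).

System type = 0 (no poles at s=0). Taking each input component in turn:
  • 10: e_ss = 10/(1+K_p) with K_p=1/780 → 7800/781.
  • 4t: a type-0 system cannot track it, e_ss → ∞.
The unbounded component dominates.

infinity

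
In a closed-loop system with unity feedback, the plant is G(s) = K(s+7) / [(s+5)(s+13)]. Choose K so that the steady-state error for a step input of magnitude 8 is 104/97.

G(s) has no factors of s in the denominator, so the system is type 0.
K_p = lim_{s→0} G(s) = K·7 / (5·13) = (7/65)·K.
e_ss = 8/(1 + K_p) = 104/97 ⇒ 1 + (7/65)·K = 97/13 ⇒ K = 60.

60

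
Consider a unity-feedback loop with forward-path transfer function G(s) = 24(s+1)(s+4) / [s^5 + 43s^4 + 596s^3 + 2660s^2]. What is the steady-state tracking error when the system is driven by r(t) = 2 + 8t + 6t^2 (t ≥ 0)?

The denominator has no term below 2660s^2 — 2 poles at s=0, type 2. Treating each term separately:
  • 2: tracked with zero error.
  • 8t: tracked with zero error.
  • 6t^2: e_ss = 12/K_a with K_a=24/665 → 332.5.
Total e_ss = 332.5.

332.5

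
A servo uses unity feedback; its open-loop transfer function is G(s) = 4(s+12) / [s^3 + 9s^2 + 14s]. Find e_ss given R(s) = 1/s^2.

Factoring s from the denominator leaves a polynomial with constant term 14, so the system is type 1.
K_v = lim_{s→0} s·G(s) = 4·12 / 14 = 24/7.
e_ss = 1/K_v = 1/(24/7) = 7/24.

7/24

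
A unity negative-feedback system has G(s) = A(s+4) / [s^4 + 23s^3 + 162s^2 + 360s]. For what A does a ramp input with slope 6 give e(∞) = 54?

10

The denominator has no term below 360s — 1 pole at s=0, type 1.
K_v = lim_{s→0} s·G(s) = A·4 / 360 = (1/90)·A.
e_ss = 6/K_v = 54 ⇒ K_v = 1/9 ⇒ A = (1/9)/(1/90) = 10.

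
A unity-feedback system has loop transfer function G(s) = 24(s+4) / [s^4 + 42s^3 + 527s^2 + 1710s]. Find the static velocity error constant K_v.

16/285

The denominator has no term below 1710s — 1 pole at s=0, type 1.
K_v = lim_{s→0} s·G(s) = 24·4 / 1710 = 16/285.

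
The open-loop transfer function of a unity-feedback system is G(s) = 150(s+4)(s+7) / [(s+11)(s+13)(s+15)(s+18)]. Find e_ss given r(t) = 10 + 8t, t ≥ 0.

infinity

G(s) has no factors of s in the denominator, so the system is type 0. By superposition:
  • 10: e_ss = 10/(1+K_p) with K_p=140/1287 → 12870/1427.
  • 8t: a type-0 system cannot track it, e_ss → ∞.
The unbounded component dominates.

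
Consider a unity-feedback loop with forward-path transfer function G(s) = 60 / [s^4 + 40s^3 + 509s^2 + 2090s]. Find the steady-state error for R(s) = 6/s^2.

209

Factoring s from the denominator leaves a polynomial with constant term 2090, so the system is type 1.
K_v = lim_{s→0} s·G(s) = 60 / 2090 = 6/209.
e_ss = 6/K_v = 6/(6/209) = 209.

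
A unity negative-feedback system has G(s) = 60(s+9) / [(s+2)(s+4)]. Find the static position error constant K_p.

The open loop has no poles at the origin → type 0 system.
K_p = lim_{s→0} G(s) = 60·9 / (2·4) = 67.5.

67.5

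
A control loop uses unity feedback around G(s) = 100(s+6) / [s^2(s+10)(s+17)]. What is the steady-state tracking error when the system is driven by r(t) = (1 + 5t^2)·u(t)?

G(s) has two factors of s in the denominator, so the system is type 2. By superposition:
  • 1: tracked with zero error.
  • 5t^2: e_ss = 10/K_a with K_a=60/17 → 17/6.
Total e_ss = 17/6.

17/6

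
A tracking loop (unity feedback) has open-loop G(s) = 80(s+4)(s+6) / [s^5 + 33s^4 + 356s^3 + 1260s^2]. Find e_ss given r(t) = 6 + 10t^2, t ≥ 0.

13.125

Lowest-order denominator term is 1260s^2, so the open loop has 2 poles at the origin → type 2 system. By superposition:
  • 6: tracked with zero error.
  • 10t^2: e_ss = 20/K_a with K_a=32/21 → 13.125.
Total e_ss = 13.125.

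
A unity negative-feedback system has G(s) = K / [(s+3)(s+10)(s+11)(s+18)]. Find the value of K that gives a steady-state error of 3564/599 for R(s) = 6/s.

No free integrators in G(s): this is a type 0 system.
K_p = lim_{s→0} G(s) = K / (3·10·11·18) = (1/5940)·K.
e_ss = 6/(1 + K_p) = 3564/599 ⇒ 1 + (1/5940)·K = 599/594 ⇒ K = 50.

50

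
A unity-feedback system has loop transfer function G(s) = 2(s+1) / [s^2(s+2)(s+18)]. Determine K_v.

infinity

K_v = lim_{s→0} s·G(s); with 2 poles at the origin the limit diverges, so K_v = ∞.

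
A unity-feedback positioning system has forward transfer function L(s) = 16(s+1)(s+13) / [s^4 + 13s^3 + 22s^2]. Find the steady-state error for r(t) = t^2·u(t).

11/52

Factoring s^2 from the denominator leaves a polynomial with constant term 22, so the system is type 2.
K_a = lim_{s→0} s^2·L(s) = 16·1·13 / 22 = 104/11.
r(t) = t^2 gives R(s) = 2/s^3.
e_ss = 2/K_a = 2/(104/11) = 11/52.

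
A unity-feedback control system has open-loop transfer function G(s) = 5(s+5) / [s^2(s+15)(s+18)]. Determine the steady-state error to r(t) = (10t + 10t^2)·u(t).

216

The open loop has two poles at the origin → type 2 system. Treating each term separately:
  • 10t: tracked with zero error.
  • 10t^2: e_ss = 20/K_a with K_a=5/54 → 216.
Total e_ss = 216.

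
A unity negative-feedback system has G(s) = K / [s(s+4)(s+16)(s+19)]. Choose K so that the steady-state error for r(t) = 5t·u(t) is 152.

The open loop has one pole at the origin → type 1 system.
K_v = lim_{s→0} s·G(s) = K / (4·16·19) = (1/1216)·K.
e_ss = 5/K_v = 152 ⇒ K_v = 5/152 ⇒ K = (5/152)/(1/1216) = 40.

40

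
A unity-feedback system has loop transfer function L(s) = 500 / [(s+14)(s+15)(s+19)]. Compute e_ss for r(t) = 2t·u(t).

No free integrators in L(s): this is a type 0 system.
For a type-0 system K_v = 0, so e_ss to a ramp input is unbounded.

infinity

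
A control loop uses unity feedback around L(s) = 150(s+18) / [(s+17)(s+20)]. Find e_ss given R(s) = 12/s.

No free integrators in L(s): this is a type 0 system.
K_p = lim_{s→0} L(s) = 150·18 / (17·20) = 135/17.
e_ss = 12/(1 + K_p) = 12/(152/17) = 51/38.

51/38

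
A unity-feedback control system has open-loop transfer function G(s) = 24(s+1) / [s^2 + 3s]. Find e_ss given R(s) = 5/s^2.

0.625

Factoring s from the denominator leaves a polynomial with constant term 3, so the system is type 1.
K_v = lim_{s→0} s·G(s) = 24·1 / 3 = 8.
e_ss = 5/K_v = 5/8 = 0.625.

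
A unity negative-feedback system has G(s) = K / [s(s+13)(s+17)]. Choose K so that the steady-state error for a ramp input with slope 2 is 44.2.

G(s) has one factor of s in the denominator, so the system is type 1.
K_v = lim_{s→0} s·G(s) = K / (13·17) = (1/221)·K.
e_ss = 2/K_v = 44.2 ⇒ K_v = 10/221 ⇒ K = (10/221)/(1/221) = 10.

10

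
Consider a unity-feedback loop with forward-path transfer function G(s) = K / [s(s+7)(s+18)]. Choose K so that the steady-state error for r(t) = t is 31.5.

4

G(s) has one factor of s in the denominator, so the system is type 1.
K_v = lim_{s→0} s·G(s) = K / (7·18) = (1/126)·K.
e_ss = 1/K_v = 31.5 ⇒ K_v = 2/63 ⇒ K = (2/63)/(1/126) = 4.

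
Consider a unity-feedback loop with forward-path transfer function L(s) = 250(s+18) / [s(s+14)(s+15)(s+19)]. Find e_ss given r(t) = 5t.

133/30

One free integrator in L(s): this is a type 1 system.
K_v = lim_{s→0} s·L(s) = 250·18 / (14·15·19) = 150/133.
e_ss = 5/K_v = 5/(150/133) = 133/30.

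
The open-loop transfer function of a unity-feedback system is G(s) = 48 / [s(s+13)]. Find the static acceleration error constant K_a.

0

The open loop has one pole at the origin → type 1 system.
K_a = lim_{s→0} s^2·G(s) = 0 (the extra factor of s kills the finite limit).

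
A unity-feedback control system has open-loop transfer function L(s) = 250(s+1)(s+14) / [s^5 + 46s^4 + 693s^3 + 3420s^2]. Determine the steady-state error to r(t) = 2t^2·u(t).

Lowest-order denominator term is 3420s^2, so the open loop has 2 poles at the origin → type 2 system.
K_a = lim_{s→0} s^2·L(s) = 250·1·14 / 3420 = 175/171.
r(t) = 2t^2 gives R(s) = 4/s^3.
e_ss = 4/K_a = 4/(175/171) = 684/175.

684/175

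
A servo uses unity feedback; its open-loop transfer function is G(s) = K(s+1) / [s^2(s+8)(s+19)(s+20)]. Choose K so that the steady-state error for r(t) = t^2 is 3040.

2

System type = 2 (two poles at s=0).
K_a = lim_{s→0} s^2·G(s) = K·1 / (8·19·20) = (1/3040)·K.
e_ss = 2/K_a = 3040 ⇒ K_a = 1/1520 ⇒ K = (1/1520)/(1/3040) = 2.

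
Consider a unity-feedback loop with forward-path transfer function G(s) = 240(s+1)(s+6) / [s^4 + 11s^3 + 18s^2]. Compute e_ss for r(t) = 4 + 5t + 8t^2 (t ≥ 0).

Factoring s^2 from the denominator leaves a polynomial with constant term 18, so the system is type 2. By superposition:
  • 4: tracked with zero error.
  • 5t: tracked with zero error.
  • 8t^2: e_ss = 16/K_a with K_a=80 → 0.2.
Total e_ss = 0.2.

0.2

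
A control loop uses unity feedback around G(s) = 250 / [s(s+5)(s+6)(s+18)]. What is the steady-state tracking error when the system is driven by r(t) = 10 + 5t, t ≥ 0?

One free integrator in G(s): this is a type 1 system. Taking each input component in turn:
  • 10: tracked with zero error.
  • 5t: e_ss = 5/K_v with K_v=25/54 → 10.8.
Total e_ss = 10.8.

10.8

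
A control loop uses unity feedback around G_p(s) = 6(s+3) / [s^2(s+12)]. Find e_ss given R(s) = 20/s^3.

40/3

Two free integrators in G_p(s): this is a type 2 system.
K_a = lim_{s→0} s^2·G_p(s) = 6·3 / (12) = 1.5.
r(t) = 10t^2 gives R(s) = 20/s^3.
e_ss = 20/K_a = 20/1.5 = 40/3.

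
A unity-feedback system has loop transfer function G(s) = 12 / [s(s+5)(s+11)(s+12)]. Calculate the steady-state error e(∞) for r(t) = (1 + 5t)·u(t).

G(s) has one factor of s in the denominator, so the system is type 1. By superposition:
  • 1: tracked with zero error.
  • 5t: e_ss = 5/K_v with K_v=1/55 → 275.
Total e_ss = 275.

275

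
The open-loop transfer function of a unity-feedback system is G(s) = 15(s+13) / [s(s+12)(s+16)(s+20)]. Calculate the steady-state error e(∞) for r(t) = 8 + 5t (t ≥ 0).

The open loop has one pole at the origin → type 1 system. Taking each input component in turn:
  • 8: tracked with zero error.
  • 5t: e_ss = 5/K_v with K_v=13/256 → 1280/13.
Total e_ss = 1280/13.

1280/13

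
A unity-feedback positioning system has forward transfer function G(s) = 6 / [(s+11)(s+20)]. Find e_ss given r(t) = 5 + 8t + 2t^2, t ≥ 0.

infinity

No free integrators in G(s): this is a type 0 system. Taking each input component in turn:
  • 5: e_ss = 5/(1+K_p) with K_p=3/110 → 550/113.
  • 8t: a type-0 system cannot track it, e_ss → ∞.
  • 2t^2: a type-0 system cannot track it, e_ss → ∞.
The unbounded component dominates.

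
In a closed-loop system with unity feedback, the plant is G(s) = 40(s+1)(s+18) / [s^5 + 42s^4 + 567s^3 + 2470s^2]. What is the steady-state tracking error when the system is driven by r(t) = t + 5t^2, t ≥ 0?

Factoring s^2 from the denominator leaves a polynomial with constant term 2470, so the system is type 2. By superposition:
  • t: tracked with zero error.
  • 5t^2: e_ss = 10/K_a with K_a=72/247 → 1235/36.
Total e_ss = 1235/36.

1235/36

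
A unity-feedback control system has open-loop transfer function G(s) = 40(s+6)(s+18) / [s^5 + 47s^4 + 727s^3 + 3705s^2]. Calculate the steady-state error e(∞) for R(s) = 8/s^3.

The denominator has no term below 3705s^2 — 2 poles at s=0, type 2.
K_a = lim_{s→0} s^2·G(s) = 40·6·18 / 3705 = 288/247.
r(t) = 4t^2 gives R(s) = 8/s^3.
e_ss = 8/K_a = 8/(288/247) = 247/36.

247/36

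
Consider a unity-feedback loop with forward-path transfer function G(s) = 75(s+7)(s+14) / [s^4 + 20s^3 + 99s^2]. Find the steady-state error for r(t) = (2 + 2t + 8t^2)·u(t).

Factoring s^2 from the denominator leaves a polynomial with constant term 99, so the system is type 2. Treating each term separately:
  • 2: tracked with zero error.
  • 2t: tracked with zero error.
  • 8t^2: e_ss = 16/K_a with K_a=2450/33 → 264/1225.
Total e_ss = 264/1225.

264/1225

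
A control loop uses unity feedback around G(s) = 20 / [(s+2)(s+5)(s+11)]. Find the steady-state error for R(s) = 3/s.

33/13

G(s) has no factors of s in the denominator, so the system is type 0.
K_p = lim_{s→0} G(s) = 20 / (2·5·11) = 2/11.
e_ss = 3/(1 + K_p) = 3/(13/11) = 33/13.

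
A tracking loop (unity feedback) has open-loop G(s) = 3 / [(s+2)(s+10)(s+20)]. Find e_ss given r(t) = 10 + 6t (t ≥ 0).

infinity

The open loop has no poles at the origin → type 0 system. Treating each term separately:
  • 10: e_ss = 10/(1+K_p) with K_p=0.0075 → 4000/403.
  • 6t: a type-0 system cannot track it, e_ss → ∞.
The unbounded component dominates.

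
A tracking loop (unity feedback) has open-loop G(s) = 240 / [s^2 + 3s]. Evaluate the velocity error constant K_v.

80

Lowest-order denominator term is 3s, so the open loop has 1 pole at the origin → type 1 system.
K_v = lim_{s→0} s·G(s) = 240 / 3 = 80.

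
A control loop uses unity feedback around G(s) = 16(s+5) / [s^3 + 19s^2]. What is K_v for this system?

infinity

K_v = lim_{s→0} s·G(s); with 2 poles at the origin the limit diverges, so K_v = ∞.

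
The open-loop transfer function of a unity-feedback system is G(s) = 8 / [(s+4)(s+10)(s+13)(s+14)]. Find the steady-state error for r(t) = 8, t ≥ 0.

G(s) has no factors of s in the denominator, so the system is type 0.
K_p = lim_{s→0} G(s) = 8 / (4·10·13·14) = 1/910.
e_ss = 8/(1 + K_p) = 8/(911/910) = 7280/911.

7280/911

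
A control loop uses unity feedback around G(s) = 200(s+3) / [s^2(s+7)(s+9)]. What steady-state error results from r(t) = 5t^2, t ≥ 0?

G(s) has two factors of s in the denominator, so the system is type 2.
K_a = lim_{s→0} s^2·G(s) = 200·3 / (7·9) = 200/21.
r(t) = 5t^2 gives R(s) = 10/s^3.
e_ss = 10/K_a = 10/(200/21) = 1.05.

1.05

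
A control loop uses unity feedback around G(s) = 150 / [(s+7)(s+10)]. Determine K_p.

The open loop has no poles at the origin → type 0 system.
K_p = lim_{s→0} G(s) = 150 / (7·10) = 15/7.

15/7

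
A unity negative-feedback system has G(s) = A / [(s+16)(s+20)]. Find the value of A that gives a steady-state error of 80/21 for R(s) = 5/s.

100

The open loop has no poles at the origin → type 0 system.
K_p = lim_{s→0} G(s) = A / (16·20) = (1/320)·A.
e_ss = 5/(1 + K_p) = 80/21 ⇒ 1 + (1/320)·A = 1.3125 ⇒ A = 100.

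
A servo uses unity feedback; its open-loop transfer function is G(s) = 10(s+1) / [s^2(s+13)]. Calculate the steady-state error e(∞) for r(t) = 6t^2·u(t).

G(s) has two factors of s in the denominator, so the system is type 2.
K_a = lim_{s→0} s^2·G(s) = 10·1 / (13) = 10/13.
r(t) = 6t^2 gives R(s) = 12/s^3.
e_ss = 12/K_a = 12/(10/13) = 15.6.

15.6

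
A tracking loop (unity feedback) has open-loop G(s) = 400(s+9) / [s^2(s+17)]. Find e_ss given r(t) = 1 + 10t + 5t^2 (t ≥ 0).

Two free integrators in G(s): this is a type 2 system. By superposition:
  • 1: tracked with zero error.
  • 10t: tracked with zero error.
  • 5t^2: e_ss = 10/K_a with K_a=3600/17 → 17/360.
Total e_ss = 17/360.

17/360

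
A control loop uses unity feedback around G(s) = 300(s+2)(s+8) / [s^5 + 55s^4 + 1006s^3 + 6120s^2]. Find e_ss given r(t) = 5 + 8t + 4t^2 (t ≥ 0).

Lowest-order denominator term is 6120s^2, so the open loop has 2 poles at the origin → type 2 system. Treating each term separately:
  • 5: tracked with zero error.
  • 8t: tracked with zero error.
  • 4t^2: e_ss = 8/K_a with K_a=40/51 → 10.2.
Total e_ss = 10.2.

10.2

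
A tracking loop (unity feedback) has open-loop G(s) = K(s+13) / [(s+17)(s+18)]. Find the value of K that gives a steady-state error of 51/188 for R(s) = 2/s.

No free integrators in G(s): this is a type 0 system.
K_p = lim_{s→0} G(s) = K·13 / (17·18) = (13/306)·K.
e_ss = 2/(1 + K_p) = 51/188 ⇒ 1 + (13/306)·K = 376/51 ⇒ K = 150.

150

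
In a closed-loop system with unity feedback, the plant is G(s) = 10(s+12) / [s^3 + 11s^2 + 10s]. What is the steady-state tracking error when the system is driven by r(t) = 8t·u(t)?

Lowest-order denominator term is 10s, so the open loop has 1 pole at the origin → type 1 system.
K_v = lim_{s→0} s·G(s) = 10·12 / 10 = 12.
e_ss = 8/K_v = 8/12 = 2/3.

2/3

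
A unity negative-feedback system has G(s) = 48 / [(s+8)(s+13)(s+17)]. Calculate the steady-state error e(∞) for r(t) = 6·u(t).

The open loop has no poles at the origin → type 0 system.
K_p = lim_{s→0} G(s) = 48 / (8·13·17) = 6/221.
e_ss = 6/(1 + K_p) = 6/(227/221) = 1326/227.

1326/227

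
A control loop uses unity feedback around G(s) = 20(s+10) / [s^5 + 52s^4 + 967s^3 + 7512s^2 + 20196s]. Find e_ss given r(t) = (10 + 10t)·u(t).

Lowest-order denominator term is 20196s, so the open loop has 1 pole at the origin → type 1 system. Treating each term separately:
  • 10: tracked with zero error.
  • 10t: e_ss = 10/K_v with K_v=50/5049 → 1009.8.
Total e_ss = 1009.8.

1009.8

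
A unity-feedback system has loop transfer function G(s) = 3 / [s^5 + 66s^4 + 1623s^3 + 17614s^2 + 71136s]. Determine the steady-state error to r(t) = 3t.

The denominator has no term below 71136s — 1 pole at s=0, type 1.
K_v = lim_{s→0} s·G(s) = 3 / 71136 = 1/23712.
e_ss = 3/K_v = 3/(1/23712) = 71136.

71136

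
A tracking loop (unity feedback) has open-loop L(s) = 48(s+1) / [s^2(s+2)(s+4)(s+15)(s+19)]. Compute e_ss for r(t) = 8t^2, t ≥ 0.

760

Two free integrators in L(s): this is a type 2 system.
K_a = lim_{s→0} s^2·L(s) = 48·1 / (2·4·15·19) = 2/95.
r(t) = 8t^2 gives R(s) = 16/s^3.
e_ss = 16/K_a = 16/(2/95) = 760.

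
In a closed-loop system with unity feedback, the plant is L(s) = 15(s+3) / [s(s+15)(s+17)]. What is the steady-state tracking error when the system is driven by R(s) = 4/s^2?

One free integrator in L(s): this is a type 1 system.
K_v = lim_{s→0} s·L(s) = 15·3 / (15·17) = 3/17.
e_ss = 4/K_v = 4/(3/17) = 68/3.

68/3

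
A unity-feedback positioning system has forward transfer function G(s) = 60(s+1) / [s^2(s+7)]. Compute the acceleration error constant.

60/7

System type = 2 (two poles at s=0).
K_a = lim_{s→0} s^2·G(s) = 60·1 / (7) = 60/7.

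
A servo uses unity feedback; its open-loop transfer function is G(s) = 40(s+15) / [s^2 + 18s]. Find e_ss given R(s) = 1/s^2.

0.03

Lowest-order denominator term is 18s, so the open loop has 1 pole at the origin → type 1 system.
K_v = lim_{s→0} s·G(s) = 40·15 / 18 = 100/3.
e_ss = 1/K_v = 1/(100/3) = 0.03.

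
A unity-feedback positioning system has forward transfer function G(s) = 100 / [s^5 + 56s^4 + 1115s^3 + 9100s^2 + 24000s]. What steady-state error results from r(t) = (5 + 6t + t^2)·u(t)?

Lowest-order denominator term is 24000s, so the open loop has 1 pole at the origin → type 1 system. Treating each term separately:
  • 5: tracked with zero error.
  • 6t: e_ss = 6/K_v with K_v=1/240 → 1440.
  • t^2: a type-1 system cannot track it, e_ss → ∞.
The unbounded component dominates.

infinity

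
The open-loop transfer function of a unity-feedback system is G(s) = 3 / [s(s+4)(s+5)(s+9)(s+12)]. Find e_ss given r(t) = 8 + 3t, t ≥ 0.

The open loop has one pole at the origin → type 1 system. By superposition:
  • 8: tracked with zero error.
  • 3t: e_ss = 3/K_v with K_v=1/720 → 2160.
Total e_ss = 2160.

2160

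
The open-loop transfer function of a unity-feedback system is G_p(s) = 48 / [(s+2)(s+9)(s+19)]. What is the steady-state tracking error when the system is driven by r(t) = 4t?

No free integrators in G_p(s): this is a type 0 system.
K_v = lim_{s→0} s·G_p(s) = 0; the steady-state error to this ramp input grows without bound.

infinity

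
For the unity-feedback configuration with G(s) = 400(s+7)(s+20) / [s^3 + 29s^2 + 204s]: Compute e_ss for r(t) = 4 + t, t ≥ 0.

51/14000

Factoring s from the denominator leaves a polynomial with constant term 204, so the system is type 1. Treating each term separately:
  • 4: tracked with zero error.
  • t: e_ss = 1/K_v with K_v=14000/51 → 51/14000.
Total e_ss = 51/14000.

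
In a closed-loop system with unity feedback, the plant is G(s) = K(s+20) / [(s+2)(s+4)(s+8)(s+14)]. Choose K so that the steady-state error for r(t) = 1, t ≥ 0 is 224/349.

No free integrators in G(s): this is a type 0 system.
K_p = lim_{s→0} G(s) = K·20 / (2·4·8·14) = (5/224)·K.
e_ss = 1/(1 + K_p) = 224/349 ⇒ 1 + (5/224)·K = 349/224 ⇒ K = 25.

25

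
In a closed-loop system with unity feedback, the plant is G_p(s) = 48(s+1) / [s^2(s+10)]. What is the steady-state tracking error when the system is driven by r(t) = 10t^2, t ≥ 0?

25/6

G_p(s) has two factors of s in the denominator, so the system is type 2.
K_a = lim_{s→0} s^2·G_p(s) = 48·1 / (10) = 4.8.
r(t) = 10t^2 gives R(s) = 20/s^3.
e_ss = 20/K_a = 20/4.8 = 25/6.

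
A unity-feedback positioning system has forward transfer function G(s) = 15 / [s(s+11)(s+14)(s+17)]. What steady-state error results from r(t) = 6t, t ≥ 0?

1047.2

System type = 1 (one pole at s=0).
K_v = lim_{s→0} s·G(s) = 15 / (11·14·17) = 15/2618.
e_ss = 6/K_v = 6/(15/2618) = 1047.2.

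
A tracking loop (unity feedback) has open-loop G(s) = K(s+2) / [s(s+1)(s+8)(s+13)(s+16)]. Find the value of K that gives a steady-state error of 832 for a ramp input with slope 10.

System type = 1 (one pole at s=0).
K_v = lim_{s→0} s·G(s) = K·2 / (1·8·13·16) = (1/832)·K.
e_ss = 10/K_v = 832 ⇒ K_v = 5/416 ⇒ K = (5/416)/(1/832) = 10.

10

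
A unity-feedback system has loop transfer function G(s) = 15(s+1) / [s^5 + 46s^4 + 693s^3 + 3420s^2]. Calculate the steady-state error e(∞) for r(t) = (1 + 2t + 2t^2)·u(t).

912

The denominator has no term below 3420s^2 — 2 poles at s=0, type 2. Taking each input component in turn:
  • 1: tracked with zero error.
  • 2t: tracked with zero error.
  • 2t^2: e_ss = 4/K_a with K_a=1/228 → 912.
Total e_ss = 912.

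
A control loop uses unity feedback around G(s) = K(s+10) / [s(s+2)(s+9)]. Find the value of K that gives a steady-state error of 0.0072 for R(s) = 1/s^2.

System type = 1 (one pole at s=0).
K_v = lim_{s→0} s·G(s) = K·10 / (2·9) = (5/9)·K.
e_ss = 1/K_v = 0.0072 ⇒ K_v = 1250/9 ⇒ K = (1250/9)/(5/9) = 250.

250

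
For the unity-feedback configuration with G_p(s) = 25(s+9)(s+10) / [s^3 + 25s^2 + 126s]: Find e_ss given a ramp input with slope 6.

The denominator has no term below 126s — 1 pole at s=0, type 1.
K_v = lim_{s→0} s·G_p(s) = 25·9·10 / 126 = 125/7.
e_ss = 6/K_v = 6/(125/7) = 0.336.

0.336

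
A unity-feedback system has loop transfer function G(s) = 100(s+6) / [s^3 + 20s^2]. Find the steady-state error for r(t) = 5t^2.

Lowest-order denominator term is 20s^2, so the open loop has 2 poles at the origin → type 2 system.
K_a = lim_{s→0} s^2·G(s) = 100·6 / 20 = 30.
r(t) = 5t^2 gives R(s) = 10/s^3.
e_ss = 10/K_a = 10/30 = 1/3.

1/3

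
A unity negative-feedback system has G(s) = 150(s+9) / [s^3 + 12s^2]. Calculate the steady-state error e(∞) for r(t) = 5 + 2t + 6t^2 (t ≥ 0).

8/75

The denominator has no term below 12s^2 — 2 poles at s=0, type 2. Treating each term separately:
  • 5: tracked with zero error.
  • 2t: tracked with zero error.
  • 6t^2: e_ss = 12/K_a with K_a=112.5 → 8/75.
Total e_ss = 8/75.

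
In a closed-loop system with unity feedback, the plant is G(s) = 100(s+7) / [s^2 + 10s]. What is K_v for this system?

Factoring s from the denominator leaves a polynomial with constant term 10, so the system is type 1.
K_v = lim_{s→0} s·G(s) = 100·7 / 10 = 70.

70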